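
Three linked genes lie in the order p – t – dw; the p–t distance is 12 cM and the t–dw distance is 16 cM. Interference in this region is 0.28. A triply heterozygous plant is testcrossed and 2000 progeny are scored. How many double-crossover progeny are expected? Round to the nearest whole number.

Map distances give recombination frequencies of 0.120 and 0.160 for the two intervals.
With interference 0.28 (so coincidence = 0.72), expected double-crossover frequency = 0.120 × 0.160 × 0.72 = 0.01382.
Expected number = 0.01382 × 2000 = 27.65 ≈ 28.

28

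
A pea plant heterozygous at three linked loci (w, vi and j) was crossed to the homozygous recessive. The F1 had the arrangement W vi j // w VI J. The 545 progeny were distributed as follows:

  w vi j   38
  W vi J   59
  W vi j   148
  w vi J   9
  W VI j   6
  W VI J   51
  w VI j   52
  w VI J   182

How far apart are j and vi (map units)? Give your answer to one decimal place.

23.1 map units

The two rarest classes, W VI j and w vi J, are the double crossovers. Comparing them with the parentals, only the vi allele has switched, so vi is the middle locus and the order is w – vi – j.
Crossovers in the vi–j interval produce the single-crossover classes W vi J and w VI j (59 + 52 = 111) plus the double crossovers (15).
RF(vi–j) = (111 + 15) / 545 = 126/545 = 0.2312 → 23.1 map units.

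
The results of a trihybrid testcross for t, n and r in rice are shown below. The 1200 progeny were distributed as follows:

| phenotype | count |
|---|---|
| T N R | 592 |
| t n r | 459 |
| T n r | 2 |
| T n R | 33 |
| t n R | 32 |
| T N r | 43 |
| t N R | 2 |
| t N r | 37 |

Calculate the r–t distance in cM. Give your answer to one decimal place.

The two most frequent reciprocal classes, t n r and T N R, are the parental types, so the F1 was t n r / T N R.
The two rarest classes, T n r and t N R, are the double crossovers. Comparing them with the parentals, only the t allele has switched, so t is the middle locus and the order is n – t – r.
Crossovers in the t–r interval produce the single-crossover classes t n R and T N r (32 + 43 = 75) plus the double crossovers (4).
RF(t–r) = (75 + 4) / 1200 = 79/1200 = 0.0658 → 6.6 cM.

6.6 cM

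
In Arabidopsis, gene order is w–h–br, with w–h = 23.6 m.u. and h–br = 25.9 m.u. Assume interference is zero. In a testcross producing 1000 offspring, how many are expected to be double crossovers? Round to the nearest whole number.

61

Map distances give recombination frequencies of 0.236 and 0.259 for the two intervals.
With no interference, expected double-crossover frequency = 0.236 × 0.259 = 0.06112.
Expected number = 0.06112 × 1000 = 61.12 ≈ 61.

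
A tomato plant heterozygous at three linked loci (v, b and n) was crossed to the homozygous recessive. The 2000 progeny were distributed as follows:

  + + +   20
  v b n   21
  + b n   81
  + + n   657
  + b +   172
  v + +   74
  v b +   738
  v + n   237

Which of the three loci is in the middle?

The two most frequent reciprocal classes, + + n and v b +, are the parental types, so the F1 was + + n / v b +.
The two rarest classes, + + + and v b n, are the double crossovers. Comparing them with the parentals, only the n allele has switched, so n is the middle locus and the order is b – n – v.

n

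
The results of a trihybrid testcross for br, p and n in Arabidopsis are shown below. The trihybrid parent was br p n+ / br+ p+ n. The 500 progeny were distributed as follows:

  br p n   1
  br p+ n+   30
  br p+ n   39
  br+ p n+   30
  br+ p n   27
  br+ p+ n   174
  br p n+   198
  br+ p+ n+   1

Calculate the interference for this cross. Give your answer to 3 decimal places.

0.761

The two rarest classes, br p n and br+ p+ n+, are the double crossovers. Comparing them with the parentals, only the n allele has switched, so n is the middle locus and the order is br – n – p.
br–n: (69 + 2)/500 = 0.1420; n–p: (57 + 2)/500 = 0.1180.
Expected DCO frequency = 0.1420 × 0.1180 ≈ 0.01676; observed = 2/500 ≈ 0.00400.
Coefficient of coincidence = 0.00400/0.01676 ≈ 0.239; interference = 1 − 0.239 = 0.761.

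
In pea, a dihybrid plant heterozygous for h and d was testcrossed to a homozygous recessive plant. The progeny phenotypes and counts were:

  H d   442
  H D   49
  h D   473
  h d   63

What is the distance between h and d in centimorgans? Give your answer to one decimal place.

The two most frequent classes, H d (442) and h D (473), are the parental types, so the F1 was H d / h D.
The recombinant classes are H D and h d: 49 + 63 = 112.
Recombination frequency = 112/1027 = 0.1091 ≈ 10.9%, i.e. 10.9 centimorgans.

10.9 centimorgans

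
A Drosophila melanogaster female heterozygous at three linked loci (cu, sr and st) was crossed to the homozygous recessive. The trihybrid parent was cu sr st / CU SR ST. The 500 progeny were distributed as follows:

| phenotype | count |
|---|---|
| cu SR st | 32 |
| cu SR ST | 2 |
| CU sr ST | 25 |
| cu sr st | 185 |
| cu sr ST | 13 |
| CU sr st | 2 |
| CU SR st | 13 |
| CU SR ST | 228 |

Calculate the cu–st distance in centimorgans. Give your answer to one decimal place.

The two rarest classes, CU sr st and cu SR ST, are the double crossovers. Comparing them with the parentals, only the cu allele has switched, so cu is the middle locus and the order is st – cu – sr.
Crossovers in the st–cu interval produce the single-crossover classes cu sr ST and CU SR st (13 + 13 = 26) plus the double crossovers (4).
RF(st–cu) = (26 + 4) / 500 = 30/500 = 0.0600 → 6.0 centimorgans.

6.0 centimorgans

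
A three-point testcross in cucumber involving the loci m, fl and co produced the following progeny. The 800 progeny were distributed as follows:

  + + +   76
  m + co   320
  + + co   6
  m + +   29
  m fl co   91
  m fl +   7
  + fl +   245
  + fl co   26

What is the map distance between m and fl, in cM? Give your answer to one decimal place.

The two most frequent reciprocal classes, + fl + and m + co, are the parental types, so the F1 was + fl + / m + co.
The two rarest classes, m fl + and + + co, are the double crossovers. Comparing them with the parentals, only the m allele has switched, so m is the middle locus and the order is fl – m – co.
Crossovers in the fl–m interval produce the single-crossover classes + + + and m fl co (76 + 91 = 167) plus the double crossovers (13).
RF(fl–m) = (167 + 13) / 800 = 180/800 = 0.2250 → 22.5 cM.

22.5 cM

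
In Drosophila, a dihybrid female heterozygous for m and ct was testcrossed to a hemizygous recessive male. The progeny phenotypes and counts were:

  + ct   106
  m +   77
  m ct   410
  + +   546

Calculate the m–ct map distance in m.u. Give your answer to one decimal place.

16.1 m.u.

The two most frequent classes, + + (546) and m ct (410), are the parental types, so the F1 was + + / m ct.
The recombinant classes are + ct and m +: 106 + 77 = 183.
Recombination frequency = 183/1139 = 0.1607 ≈ 16.1%, i.e. 16.1 m.u.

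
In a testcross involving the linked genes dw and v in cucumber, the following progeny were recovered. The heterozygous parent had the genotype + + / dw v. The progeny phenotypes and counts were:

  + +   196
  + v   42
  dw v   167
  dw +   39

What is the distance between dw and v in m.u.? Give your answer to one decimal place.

18.2 m.u.

The recombinant classes are + v and dw +: 42 + 39 = 81.
Recombination frequency = 81/444 = 0.1824 ≈ 18.2%, i.e. 18.2 m.u.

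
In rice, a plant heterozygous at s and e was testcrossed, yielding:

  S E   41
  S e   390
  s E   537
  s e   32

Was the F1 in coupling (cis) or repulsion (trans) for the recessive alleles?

trans

The two most frequent classes are S e (390) and s E (537); these are the parental (non-recombinant) types.
So the F1 carried S e on one chromosome and s E on the other — the recessive alleles are on opposite chromosomes (trans / repulsion).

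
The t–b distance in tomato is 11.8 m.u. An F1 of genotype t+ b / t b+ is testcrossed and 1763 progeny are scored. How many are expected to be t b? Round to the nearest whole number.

104

A map distance of 11.8 m.u. corresponds to a recombination frequency of 0.118.
The F1 is t+ b / t b+, so t b is a recombinant gamete class with expected frequency r/2 = 0.118/2 = 0.0590.
Expected number = 0.0590 × 1763 = 104.02 ≈ 104.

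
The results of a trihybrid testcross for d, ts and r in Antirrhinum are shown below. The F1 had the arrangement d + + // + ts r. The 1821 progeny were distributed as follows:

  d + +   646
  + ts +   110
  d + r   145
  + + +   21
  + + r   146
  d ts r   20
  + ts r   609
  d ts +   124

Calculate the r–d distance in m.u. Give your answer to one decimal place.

16.3 m.u.

The two rarest classes, + + + and d ts r, are the double crossovers. Comparing them with the parentals, only the d allele has switched, so d is the middle locus and the order is r – d – ts.
Crossovers in the r–d interval produce the single-crossover classes d + r and + ts + (145 + 110 = 255) plus the double crossovers (41).
RF(r–d) = (255 + 41) / 1821 = 296/1821 = 0.1625 → 16.3 m.u.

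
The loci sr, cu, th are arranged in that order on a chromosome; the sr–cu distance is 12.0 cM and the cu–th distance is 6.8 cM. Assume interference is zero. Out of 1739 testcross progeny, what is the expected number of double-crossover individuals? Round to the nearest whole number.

Map distances give recombination frequencies of 0.120 and 0.068 for the two intervals.
With no interference, expected double-crossover frequency = 0.120 × 0.068 = 0.00816.
Expected number = 0.00816 × 1739 = 14.19 ≈ 14.

14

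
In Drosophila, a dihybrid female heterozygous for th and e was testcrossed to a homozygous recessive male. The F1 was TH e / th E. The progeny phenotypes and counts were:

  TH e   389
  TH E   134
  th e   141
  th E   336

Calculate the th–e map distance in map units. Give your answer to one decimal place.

27.5 map units

The recombinant classes are TH E and th e: 134 + 141 = 275.
Recombination frequency = 275/1000 = 0.2750 ≈ 27.5%, i.e. 27.5 map units.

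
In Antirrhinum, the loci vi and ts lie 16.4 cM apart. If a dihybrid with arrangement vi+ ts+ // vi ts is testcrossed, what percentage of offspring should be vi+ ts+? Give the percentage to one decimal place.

41.8%

A map distance of 16.4 cM corresponds to a recombination frequency of 0.164.
The F1 is vi+ ts+ / vi ts, so vi+ ts+ is a parental gamete class with expected frequency (1 − r)/2 = 0.836/2 = 0.4180.
That is 0.4180 = 41.8% of the progeny.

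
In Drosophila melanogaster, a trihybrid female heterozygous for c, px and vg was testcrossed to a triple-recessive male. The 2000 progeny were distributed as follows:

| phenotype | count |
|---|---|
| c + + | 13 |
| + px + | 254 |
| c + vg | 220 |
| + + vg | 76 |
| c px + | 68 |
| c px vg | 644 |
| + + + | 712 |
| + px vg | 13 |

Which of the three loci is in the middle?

The two most frequent reciprocal classes, + + + and c px vg, are the parental types, so the F1 was + + + / c px vg.
The two rarest classes, c + + and + px vg, are the double crossovers. Comparing them with the parentals, only the c allele has switched, so c is the middle locus and the order is vg – c – px.

c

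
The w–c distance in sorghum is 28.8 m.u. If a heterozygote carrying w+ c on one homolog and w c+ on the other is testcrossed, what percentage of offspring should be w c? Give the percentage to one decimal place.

A map distance of 28.8 m.u. corresponds to a recombination frequency of 0.288.
The F1 is w+ c / w c+, so w c is a recombinant gamete class with expected frequency r/2 = 0.288/2 = 0.1440.
That is 0.1440 = 14.4% of the progeny.

14.4%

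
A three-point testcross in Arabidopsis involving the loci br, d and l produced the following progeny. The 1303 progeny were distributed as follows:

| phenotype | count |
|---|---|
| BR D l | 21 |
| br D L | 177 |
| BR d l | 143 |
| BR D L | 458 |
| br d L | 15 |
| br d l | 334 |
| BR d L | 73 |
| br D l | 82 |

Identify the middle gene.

l

The two most frequent reciprocal classes, br d l and BR D L, are the parental types, so the F1 was br d l / BR D L.
The two rarest classes, br d L and BR D l, are the double crossovers. Comparing them with the parentals, only the l allele has switched, so l is the middle locus and the order is br – l – d.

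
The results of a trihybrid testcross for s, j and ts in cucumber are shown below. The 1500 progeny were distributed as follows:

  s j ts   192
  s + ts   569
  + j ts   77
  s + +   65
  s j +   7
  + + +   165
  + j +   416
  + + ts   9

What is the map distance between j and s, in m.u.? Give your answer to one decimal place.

24.9 m.u.

The two most frequent reciprocal classes, s + ts and + j +, are the parental types, so the F1 was s + ts / + j +.
The two rarest classes, + + ts and s j +, are the double crossovers. Comparing them with the parentals, only the s allele has switched, so s is the middle locus and the order is j – s – ts.
Crossovers in the j–s interval produce the single-crossover classes s j ts and + + + (192 + 165 = 357) plus the double crossovers (16).
RF(j–s) = (357 + 16) / 1500 = 373/1500 = 0.2487 → 24.9 m.u.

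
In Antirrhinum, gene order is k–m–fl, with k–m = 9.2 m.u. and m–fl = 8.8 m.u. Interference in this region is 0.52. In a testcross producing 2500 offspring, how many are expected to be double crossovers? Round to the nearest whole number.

Map distances give recombination frequencies of 0.092 and 0.088 for the two intervals.
With interference 0.52 (so coincidence = 0.48), expected double-crossover frequency = 0.092 × 0.088 × 0.48 = 0.00389.
Expected number = 0.00389 × 2500 = 9.72 ≈ 10.

10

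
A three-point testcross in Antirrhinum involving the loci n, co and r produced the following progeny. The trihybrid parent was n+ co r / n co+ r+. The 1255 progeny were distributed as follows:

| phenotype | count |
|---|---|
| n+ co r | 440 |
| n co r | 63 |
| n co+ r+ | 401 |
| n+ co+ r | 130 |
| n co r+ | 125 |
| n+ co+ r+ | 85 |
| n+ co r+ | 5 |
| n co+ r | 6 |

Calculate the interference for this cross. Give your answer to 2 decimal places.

0.67

The two rarest classes, n+ co r+ and n co+ r, are the double crossovers. Comparing them with the parentals, only the r allele has switched, so r is the middle locus and the order is co – r – n.
co–r: (255 + 11)/1255 = 0.2120; r–n: (148 + 11)/1255 = 0.1267.
Expected DCO frequency = 0.2120 × 0.1267 ≈ 0.02686; observed = 11/1255 ≈ 0.00876.
Coefficient of coincidence = 0.00876/0.02686 ≈ 0.33; interference = 1 − 0.33 = 0.67.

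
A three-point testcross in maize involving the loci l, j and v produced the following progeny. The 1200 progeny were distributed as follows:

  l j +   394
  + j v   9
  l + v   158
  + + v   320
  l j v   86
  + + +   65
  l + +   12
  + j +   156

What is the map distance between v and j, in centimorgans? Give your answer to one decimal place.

The two most frequent reciprocal classes, + + v and l j +, are the parental types, so the F1 was + + v / l j +.
The two rarest classes, + j v and l + +, are the double crossovers. Comparing them with the parentals, only the j allele has switched, so j is the middle locus and the order is v – j – l.
Crossovers in the v–j interval produce the single-crossover classes + + + and l j v (65 + 86 = 151) plus the double crossovers (21).
RF(v–j) = (151 + 21) / 1200 = 172/1200 = 0.1433 → 14.3 centimorgans.

14.3 centimorgans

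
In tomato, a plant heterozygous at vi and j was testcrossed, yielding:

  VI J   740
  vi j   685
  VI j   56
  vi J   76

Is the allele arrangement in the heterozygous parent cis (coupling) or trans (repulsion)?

cis

The two most frequent classes are VI J (740) and vi j (685); these are the parental (non-recombinant) types.
So the F1 carried VI J on one chromosome and vi j on the other — the recessive alleles are on the same chromosome (cis / coupling).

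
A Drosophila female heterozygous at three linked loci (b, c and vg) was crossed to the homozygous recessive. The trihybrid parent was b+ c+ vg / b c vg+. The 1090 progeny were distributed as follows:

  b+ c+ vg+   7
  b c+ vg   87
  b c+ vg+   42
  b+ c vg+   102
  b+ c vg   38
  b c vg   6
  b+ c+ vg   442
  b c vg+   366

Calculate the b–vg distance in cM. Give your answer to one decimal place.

The two rarest classes, b+ c+ vg+ and b c vg, are the double crossovers. Comparing them with the parentals, only the vg allele has switched, so vg is the middle locus and the order is b – vg – c.
Crossovers in the b–vg interval produce the single-crossover classes b c+ vg and b+ c vg+ (87 + 102 = 189) plus the double crossovers (13).
RF(b–vg) = (189 + 13) / 1090 = 202/1090 = 0.1853 → 18.5 cM.

18.5 cM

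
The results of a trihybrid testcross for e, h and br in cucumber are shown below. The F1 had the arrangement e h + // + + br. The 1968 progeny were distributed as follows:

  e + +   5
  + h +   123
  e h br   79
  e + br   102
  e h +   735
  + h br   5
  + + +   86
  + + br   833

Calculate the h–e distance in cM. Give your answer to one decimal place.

11.9 cM

The two rarest classes, e + + and + h br, are the double crossovers. Comparing them with the parentals, only the h allele has switched, so h is the middle locus and the order is e – h – br.
Crossovers in the e–h interval produce the single-crossover classes + h + and e + br (123 + 102 = 225) plus the double crossovers (10).
RF(e–h) = (225 + 10) / 1968 = 235/1968 = 0.1194 → 11.9 cM.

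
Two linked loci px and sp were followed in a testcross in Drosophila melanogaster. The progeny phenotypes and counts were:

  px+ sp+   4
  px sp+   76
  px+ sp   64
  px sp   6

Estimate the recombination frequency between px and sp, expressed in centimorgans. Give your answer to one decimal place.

The two most frequent classes, px+ sp (64) and px sp+ (76), are the parental types, so the F1 was px+ sp / px sp+.
The recombinant classes are px+ sp+ and px sp: 4 + 6 = 10.
Recombination frequency = 10/150 = 0.0667 ≈ 6.7%, i.e. 6.7 centimorgans.

6.7 centimorgans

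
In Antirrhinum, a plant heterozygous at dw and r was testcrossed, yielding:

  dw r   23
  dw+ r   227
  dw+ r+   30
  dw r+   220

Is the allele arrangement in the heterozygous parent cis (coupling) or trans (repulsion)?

The two most frequent classes are dw+ r (227) and dw r+ (220); these are the parental (non-recombinant) types.
So the F1 carried dw+ r on one chromosome and dw r+ on the other — the recessive alleles are on opposite chromosomes (trans / repulsion).

trans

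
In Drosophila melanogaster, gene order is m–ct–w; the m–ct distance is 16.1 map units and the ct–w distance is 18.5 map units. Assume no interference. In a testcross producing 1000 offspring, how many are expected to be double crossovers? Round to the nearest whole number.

Map distances give recombination frequencies of 0.161 and 0.185 for the two intervals.
With no interference, expected double-crossover frequency = 0.161 × 0.185 = 0.02978.
Expected number = 0.02978 × 1000 = 29.79 ≈ 30.

30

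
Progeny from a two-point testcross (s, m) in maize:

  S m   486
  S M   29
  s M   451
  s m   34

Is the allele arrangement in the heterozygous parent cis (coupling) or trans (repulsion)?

The two most frequent classes are S m (486) and s M (451); these are the parental (non-recombinant) types.
So the F1 carried S m on one chromosome and s M on the other — the recessive alleles are on opposite chromosomes (trans / repulsion).

trans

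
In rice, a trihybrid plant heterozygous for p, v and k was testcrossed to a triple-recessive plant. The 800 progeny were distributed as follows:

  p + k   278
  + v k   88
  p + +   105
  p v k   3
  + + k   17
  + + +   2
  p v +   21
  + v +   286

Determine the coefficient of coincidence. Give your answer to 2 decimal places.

0.47

The two most frequent reciprocal classes, p + k and + v +, are the parental types, so the F1 was p + k / + v +.
The two rarest classes, p v k and + + +, are the double crossovers. Comparing them with the parentals, only the v allele has switched, so v is the middle locus and the order is p – v – k.
p–v: (38 + 5)/800 = 0.0537; v–k: (193 + 5)/800 = 0.2475.
Expected DCO frequency = 0.0537 × 0.2475 ≈ 0.01329; observed = 5/800 ≈ 0.00625.
Coefficient of coincidence = 0.00625/0.01329 ≈ 0.47.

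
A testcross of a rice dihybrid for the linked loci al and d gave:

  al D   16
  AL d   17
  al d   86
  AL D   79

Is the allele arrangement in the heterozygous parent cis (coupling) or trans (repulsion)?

cis

The two most frequent classes are AL D (79) and al d (86); these are the parental (non-recombinant) types.
So the F1 carried AL D on one chromosome and al d on the other — the recessive alleles are on the same chromosome (cis / coupling).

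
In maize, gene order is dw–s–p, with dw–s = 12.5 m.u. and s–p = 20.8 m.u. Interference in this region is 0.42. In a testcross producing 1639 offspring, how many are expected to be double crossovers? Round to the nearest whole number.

Map distances give recombination frequencies of 0.125 and 0.208 for the two intervals.
With interference 0.42 (so coincidence = 0.58), expected double-crossover frequency = 0.125 × 0.208 × 0.58 = 0.01508.
Expected number = 0.01508 × 1639 = 24.72 ≈ 25.

25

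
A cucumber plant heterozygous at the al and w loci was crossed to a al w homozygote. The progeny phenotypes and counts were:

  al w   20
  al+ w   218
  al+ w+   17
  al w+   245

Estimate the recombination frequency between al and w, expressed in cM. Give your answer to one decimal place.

The two most frequent classes, al+ w (218) and al w+ (245), are the parental types, so the F1 was al+ w / al w+.
The recombinant classes are al+ w+ and al w: 17 + 20 = 37.
Recombination frequency = 37/500 = 0.0740 ≈ 7.4%, i.e. 7.4 cM.

7.4 cM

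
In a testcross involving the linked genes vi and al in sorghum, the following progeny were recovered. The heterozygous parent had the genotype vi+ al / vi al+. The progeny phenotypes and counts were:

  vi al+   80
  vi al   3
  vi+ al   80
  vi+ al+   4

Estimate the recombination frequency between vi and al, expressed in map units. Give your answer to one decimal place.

4.2 map units

The recombinant classes are vi+ al+ and vi al: 4 + 3 = 7.
Recombination frequency = 7/167 = 0.0419 ≈ 4.2%, i.e. 4.2 map units.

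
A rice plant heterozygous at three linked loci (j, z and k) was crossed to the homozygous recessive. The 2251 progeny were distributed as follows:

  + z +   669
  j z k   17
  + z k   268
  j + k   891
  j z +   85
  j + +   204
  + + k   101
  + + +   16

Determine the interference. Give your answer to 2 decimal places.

0.33

The two most frequent reciprocal classes, + z + and j + k, are the parental types, so the F1 was + z + / j + k.
The two rarest classes, + + + and j z k, are the double crossovers. Comparing them with the parentals, only the z allele has switched, so z is the middle locus and the order is k – z – j.
k–z: (472 + 33)/2251 = 0.2243; z–j: (186 + 33)/2251 = 0.0973.
Expected DCO frequency = 0.2243 × 0.0973 ≈ 0.02182; observed = 33/2251 ≈ 0.01466.
Coefficient of coincidence = 0.01466/0.02182 ≈ 0.67; interference = 1 − 0.67 = 0.33.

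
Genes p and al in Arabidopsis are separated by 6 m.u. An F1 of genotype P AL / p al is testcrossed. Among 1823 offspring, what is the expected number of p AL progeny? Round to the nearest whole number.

55

A map distance of 6 m.u. corresponds to a recombination frequency of 0.060.
The F1 is P AL / p al, so p AL is a recombinant gamete class with expected frequency r/2 = 0.060/2 = 0.0300.
Expected number = 0.0300 × 1823 = 54.69 ≈ 55.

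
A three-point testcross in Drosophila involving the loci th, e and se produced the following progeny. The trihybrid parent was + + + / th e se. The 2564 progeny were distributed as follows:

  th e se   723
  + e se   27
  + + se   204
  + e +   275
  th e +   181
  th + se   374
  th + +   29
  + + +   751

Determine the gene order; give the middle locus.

The two rarest classes, th + + and + e se, are the double crossovers. Comparing them with the parentals, only the th allele has switched, so th is the middle locus and the order is se – th – e.

th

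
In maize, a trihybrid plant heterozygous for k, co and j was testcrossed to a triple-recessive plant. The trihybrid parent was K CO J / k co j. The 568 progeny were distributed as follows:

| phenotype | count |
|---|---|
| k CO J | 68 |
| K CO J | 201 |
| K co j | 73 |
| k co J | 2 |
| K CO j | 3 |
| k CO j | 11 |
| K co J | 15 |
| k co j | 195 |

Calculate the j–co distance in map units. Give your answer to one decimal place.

The two rarest classes, K CO j and k co J, are the double crossovers. Comparing them with the parentals, only the j allele has switched, so j is the middle locus and the order is co – j – k.
Crossovers in the co–j interval produce the single-crossover classes K co J and k CO j (15 + 11 = 26) plus the double crossovers (5).
RF(co–j) = (26 + 5) / 568 = 31/568 = 0.0546 → 5.5 map units.

5.5 map units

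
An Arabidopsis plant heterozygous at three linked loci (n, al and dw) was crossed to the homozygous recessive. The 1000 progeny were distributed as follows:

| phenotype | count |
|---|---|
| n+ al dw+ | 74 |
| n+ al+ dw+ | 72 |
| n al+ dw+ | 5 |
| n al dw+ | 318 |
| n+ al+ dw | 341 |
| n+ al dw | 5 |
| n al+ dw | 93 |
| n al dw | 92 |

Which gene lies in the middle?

al

The two most frequent reciprocal classes, n+ al+ dw and n al dw+, are the parental types, so the F1 was n+ al+ dw / n al dw+.
The two rarest classes, n+ al dw and n al+ dw+, are the double crossovers. Comparing them with the parentals, only the al allele has switched, so al is the middle locus and the order is dw – al – n.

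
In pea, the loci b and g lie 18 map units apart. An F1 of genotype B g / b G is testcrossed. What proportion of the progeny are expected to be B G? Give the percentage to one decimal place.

A map distance of 18 map units corresponds to a recombination frequency of 0.180.
The F1 is B g / b G, so B G is a recombinant gamete class with expected frequency r/2 = 0.180/2 = 0.0900.
That is 0.0900 = 9.0% of the progeny.

9.0%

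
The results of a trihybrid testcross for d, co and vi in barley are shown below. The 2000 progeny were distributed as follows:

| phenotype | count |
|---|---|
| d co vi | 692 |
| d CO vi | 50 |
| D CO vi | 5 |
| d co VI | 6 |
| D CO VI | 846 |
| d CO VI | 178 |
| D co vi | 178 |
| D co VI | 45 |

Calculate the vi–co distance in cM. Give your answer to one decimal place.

The two most frequent reciprocal classes, D CO VI and d co vi, are the parental types, so the F1 was D CO VI / d co vi.
The two rarest classes, D CO vi and d co VI, are the double crossovers. Comparing them with the parentals, only the vi allele has switched, so vi is the middle locus and the order is d – vi – co.
Crossovers in the vi–co interval produce the single-crossover classes D co VI and d CO vi (45 + 50 = 95) plus the double crossovers (11).
RF(vi–co) = (95 + 11) / 2000 = 106/2000 = 0.0530 → 5.3 cM.

5.3 cM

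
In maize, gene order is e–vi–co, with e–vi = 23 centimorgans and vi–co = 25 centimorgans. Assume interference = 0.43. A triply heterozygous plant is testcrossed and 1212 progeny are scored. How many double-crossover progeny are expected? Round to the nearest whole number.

Map distances give recombination frequencies of 0.230 and 0.250 for the two intervals.
With interference 0.43 (so coincidence = 0.57), expected double-crossover frequency = 0.230 × 0.250 × 0.57 = 0.03278.
Expected number = 0.03278 × 1212 = 39.72 ≈ 40.

40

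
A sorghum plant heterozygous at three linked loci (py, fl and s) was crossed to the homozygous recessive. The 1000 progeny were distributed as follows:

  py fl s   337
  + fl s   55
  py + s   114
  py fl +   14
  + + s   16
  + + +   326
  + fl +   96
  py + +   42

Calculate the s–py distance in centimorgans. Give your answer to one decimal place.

The two most frequent reciprocal classes, py fl s and + + +, are the parental types, so the F1 was py fl s / + + +.
The two rarest classes, py fl + and + + s, are the double crossovers. Comparing them with the parentals, only the s allele has switched, so s is the middle locus and the order is py – s – fl.
Crossovers in the py–s interval produce the single-crossover classes + fl s and py + + (55 + 42 = 97) plus the double crossovers (30).
RF(py–s) = (97 + 30) / 1000 = 127/1000 = 0.1270 → 12.7 centimorgans.

12.7 centimorgans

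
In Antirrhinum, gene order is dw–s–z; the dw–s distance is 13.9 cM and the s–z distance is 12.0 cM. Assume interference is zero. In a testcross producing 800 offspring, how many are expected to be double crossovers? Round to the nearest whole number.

13

Map distances give recombination frequencies of 0.139 and 0.120 for the two intervals.
With no interference, expected double-crossover frequency = 0.139 × 0.120 = 0.01668.
Expected number = 0.01668 × 800 = 13.34 ≈ 13.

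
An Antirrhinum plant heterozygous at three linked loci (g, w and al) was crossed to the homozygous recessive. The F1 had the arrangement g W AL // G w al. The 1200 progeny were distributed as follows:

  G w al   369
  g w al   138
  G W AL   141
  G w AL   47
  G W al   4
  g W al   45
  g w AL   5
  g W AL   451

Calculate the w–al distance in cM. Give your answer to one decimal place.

8.4 cM

The two rarest classes, g w AL and G W al, are the double crossovers. Comparing them with the parentals, only the w allele has switched, so w is the middle locus and the order is g – w – al.
Crossovers in the w–al interval produce the single-crossover classes g W al and G w AL (45 + 47 = 92) plus the double crossovers (9).
RF(w–al) = (92 + 9) / 1200 = 101/1200 = 0.0842 → 8.4 cM.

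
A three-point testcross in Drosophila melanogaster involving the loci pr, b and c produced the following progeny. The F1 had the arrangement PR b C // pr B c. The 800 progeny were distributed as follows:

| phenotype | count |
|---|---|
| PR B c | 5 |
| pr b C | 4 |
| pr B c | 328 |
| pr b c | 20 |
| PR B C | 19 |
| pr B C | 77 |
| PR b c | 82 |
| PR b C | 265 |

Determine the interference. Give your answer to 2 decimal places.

The two rarest classes, pr b C and PR B c, are the double crossovers. Comparing them with the parentals, only the pr allele has switched, so pr is the middle locus and the order is b – pr – c.
b–pr: (39 + 9)/800 = 0.0600; pr–c: (159 + 9)/800 = 0.2100.
Expected DCO frequency = 0.0600 × 0.2100 ≈ 0.01260; observed = 9/800 ≈ 0.01125.
Coefficient of coincidence = 0.01125/0.01260 ≈ 0.89; interference = 1 − 0.89 = 0.11.

0.11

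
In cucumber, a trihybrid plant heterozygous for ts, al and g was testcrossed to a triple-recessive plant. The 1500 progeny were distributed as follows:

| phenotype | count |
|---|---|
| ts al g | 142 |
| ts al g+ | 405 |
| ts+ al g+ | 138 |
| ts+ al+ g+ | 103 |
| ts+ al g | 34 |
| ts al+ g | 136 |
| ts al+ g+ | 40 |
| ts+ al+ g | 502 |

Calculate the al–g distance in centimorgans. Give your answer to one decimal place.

21.3 centimorgans

The two most frequent reciprocal classes, ts+ al+ g and ts al g+, are the parental types, so the F1 was ts+ al+ g / ts al g+.
The two rarest classes, ts+ al g and ts al+ g+, are the double crossovers. Comparing them with the parentals, only the al allele has switched, so al is the middle locus and the order is ts – al – g.
Crossovers in the al–g interval produce the single-crossover classes ts+ al+ g+ and ts al g (103 + 142 = 245) plus the double crossovers (74).
RF(al–g) = (245 + 74) / 1500 = 319/1500 = 0.2127 → 21.3 centimorgans.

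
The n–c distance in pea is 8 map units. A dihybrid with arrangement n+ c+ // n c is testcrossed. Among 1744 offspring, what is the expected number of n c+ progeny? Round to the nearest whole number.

A map distance of 8 map units corresponds to a recombination frequency of 0.080.
The F1 is n+ c+ / n c, so n c+ is a recombinant gamete class with expected frequency r/2 = 0.080/2 = 0.0400.
Expected number = 0.0400 × 1744 = 69.76 ≈ 70.

70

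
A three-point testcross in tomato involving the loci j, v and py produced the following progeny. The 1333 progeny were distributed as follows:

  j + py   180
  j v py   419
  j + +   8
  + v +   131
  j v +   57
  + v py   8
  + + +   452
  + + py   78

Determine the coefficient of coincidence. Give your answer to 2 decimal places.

The two most frequent reciprocal classes, j v py and + + +, are the parental types, so the F1 was j v py / + + +.
The two rarest classes, + v py and j + +, are the double crossovers. Comparing them with the parentals, only the j allele has switched, so j is the middle locus and the order is py – j – v.
py–j: (135 + 16)/1333 = 0.1133; j–v: (311 + 16)/1333 = 0.2453.
Expected DCO frequency = 0.1133 × 0.2453 ≈ 0.02779; observed = 16/1333 ≈ 0.01200.
Coefficient of coincidence = 0.01200/0.02779 ≈ 0.43.

0.43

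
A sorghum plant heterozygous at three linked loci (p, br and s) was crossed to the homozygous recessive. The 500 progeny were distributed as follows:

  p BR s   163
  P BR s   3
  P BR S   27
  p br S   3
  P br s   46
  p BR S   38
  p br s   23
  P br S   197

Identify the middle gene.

p

The two most frequent reciprocal classes, P br S and p BR s, are the parental types, so the F1 was P br S / p BR s.
The two rarest classes, p br S and P BR s, are the double crossovers. Comparing them with the parentals, only the p allele has switched, so p is the middle locus and the order is br – p – s.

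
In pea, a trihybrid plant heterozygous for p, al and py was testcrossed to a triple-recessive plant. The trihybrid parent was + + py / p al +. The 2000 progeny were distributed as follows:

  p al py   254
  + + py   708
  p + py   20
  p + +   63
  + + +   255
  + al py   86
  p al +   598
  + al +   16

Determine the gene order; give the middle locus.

p

The two rarest classes, p + py and + al +, are the double crossovers. Comparing them with the parentals, only the p allele has switched, so p is the middle locus and the order is py – p – al.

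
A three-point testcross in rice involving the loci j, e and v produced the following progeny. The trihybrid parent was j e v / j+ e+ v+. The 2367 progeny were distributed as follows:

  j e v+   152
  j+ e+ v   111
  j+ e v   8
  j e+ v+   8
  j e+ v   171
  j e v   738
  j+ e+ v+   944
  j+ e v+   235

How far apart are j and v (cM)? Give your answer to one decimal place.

The two rarest classes, j+ e v and j e+ v+, are the double crossovers. Comparing them with the parentals, only the j allele has switched, so j is the middle locus and the order is e – j – v.
Crossovers in the j–v interval produce the single-crossover classes j e v+ and j+ e+ v (152 + 111 = 263) plus the double crossovers (16).
RF(j–v) = (263 + 16) / 2367 = 279/2367 = 0.1179 → 11.8 cM.

11.8 cM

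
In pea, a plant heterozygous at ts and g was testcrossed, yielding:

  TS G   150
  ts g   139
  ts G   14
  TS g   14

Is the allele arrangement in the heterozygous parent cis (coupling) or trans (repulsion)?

cis

The two most frequent classes are TS G (150) and ts g (139); these are the parental (non-recombinant) types.
So the F1 carried TS G on one chromosome and ts g on the other — the recessive alleles are on the same chromosome (cis / coupling).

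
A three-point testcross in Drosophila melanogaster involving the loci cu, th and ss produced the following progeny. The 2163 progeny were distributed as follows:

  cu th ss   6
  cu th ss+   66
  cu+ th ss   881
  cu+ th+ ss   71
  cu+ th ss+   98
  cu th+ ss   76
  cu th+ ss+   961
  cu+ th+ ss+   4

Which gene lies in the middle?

cu

The two most frequent reciprocal classes, cu th+ ss+ and cu+ th ss, are the parental types, so the F1 was cu th+ ss+ / cu+ th ss.
The two rarest classes, cu+ th+ ss+ and cu th ss, are the double crossovers. Comparing them with the parentals, only the cu allele has switched, so cu is the middle locus and the order is ss – cu – th.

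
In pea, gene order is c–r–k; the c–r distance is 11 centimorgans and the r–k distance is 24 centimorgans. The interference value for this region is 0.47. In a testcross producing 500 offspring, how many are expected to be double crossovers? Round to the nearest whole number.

Map distances give recombination frequencies of 0.110 and 0.240 for the two intervals.
With interference 0.47 (so coincidence = 0.53), expected double-crossover frequency = 0.110 × 0.240 × 0.53 = 0.01399.
Expected number = 0.01399 × 500 = 7.00 ≈ 7.

7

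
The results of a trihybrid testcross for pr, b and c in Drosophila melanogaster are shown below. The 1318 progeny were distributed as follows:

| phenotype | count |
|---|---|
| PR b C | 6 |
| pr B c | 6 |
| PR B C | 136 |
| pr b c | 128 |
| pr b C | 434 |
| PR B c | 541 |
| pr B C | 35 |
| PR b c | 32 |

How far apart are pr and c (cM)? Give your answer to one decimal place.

20.9 cM

The two most frequent reciprocal classes, PR B c and pr b C, are the parental types, so the F1 was PR B c / pr b C.
The two rarest classes, pr B c and PR b C, are the double crossovers. Comparing them with the parentals, only the pr allele has switched, so pr is the middle locus and the order is b – pr – c.
Crossovers in the pr–c interval produce the single-crossover classes PR B C and pr b c (136 + 128 = 264) plus the double crossovers (12).
RF(pr–c) = (264 + 12) / 1318 = 276/1318 = 0.2094 → 20.9 cM.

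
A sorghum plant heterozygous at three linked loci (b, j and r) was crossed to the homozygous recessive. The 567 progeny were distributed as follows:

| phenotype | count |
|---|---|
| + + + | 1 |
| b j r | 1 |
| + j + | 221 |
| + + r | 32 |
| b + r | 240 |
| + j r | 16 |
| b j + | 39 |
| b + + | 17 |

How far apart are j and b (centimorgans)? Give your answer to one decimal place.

The two most frequent reciprocal classes, + j + and b + r, are the parental types, so the F1 was + j + / b + r.
The two rarest classes, + + + and b j r, are the double crossovers. Comparing them with the parentals, only the j allele has switched, so j is the middle locus and the order is r – j – b.
Crossovers in the j–b interval produce the single-crossover classes b j + and + + r (39 + 32 = 71) plus the double crossovers (2).
RF(j–b) = (71 + 2) / 567 = 73/567 = 0.1287 → 12.9 centimorgans.

12.9 centimorgans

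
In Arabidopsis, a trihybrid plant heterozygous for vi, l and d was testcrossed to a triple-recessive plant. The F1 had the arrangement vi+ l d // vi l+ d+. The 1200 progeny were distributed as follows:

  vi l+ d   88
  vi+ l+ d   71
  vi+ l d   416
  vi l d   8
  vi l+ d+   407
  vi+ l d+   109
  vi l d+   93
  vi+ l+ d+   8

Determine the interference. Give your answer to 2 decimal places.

The two rarest classes, vi l d and vi+ l+ d+, are the double crossovers. Comparing them with the parentals, only the vi allele has switched, so vi is the middle locus and the order is d – vi – l.
d–vi: (197 + 16)/1200 = 0.1775; vi–l: (164 + 16)/1200 = 0.1500.
Expected DCO frequency = 0.1775 × 0.1500 ≈ 0.02662; observed = 16/1200 ≈ 0.01333.
Coefficient of coincidence = 0.01333/0.02662 ≈ 0.50; interference = 1 − 0.50 = 0.50.

0.50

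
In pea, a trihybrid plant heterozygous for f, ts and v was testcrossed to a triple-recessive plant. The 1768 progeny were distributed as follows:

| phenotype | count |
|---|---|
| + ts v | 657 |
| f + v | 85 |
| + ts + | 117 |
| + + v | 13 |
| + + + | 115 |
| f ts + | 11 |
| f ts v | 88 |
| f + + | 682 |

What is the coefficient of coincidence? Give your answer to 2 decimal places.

0.83

The two most frequent reciprocal classes, f + + and + ts v, are the parental types, so the F1 was f + + / + ts v.
The two rarest classes, f ts + and + + v, are the double crossovers. Comparing them with the parentals, only the ts allele has switched, so ts is the middle locus and the order is f – ts – v.
f–ts: (203 + 24)/1768 = 0.1284; ts–v: (202 + 24)/1768 = 0.1278.
Expected DCO frequency = 0.1284 × 0.1278 ≈ 0.01641; observed = 24/1768 ≈ 0.01357.
Coefficient of coincidence = 0.01357/0.01641 ≈ 0.83.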